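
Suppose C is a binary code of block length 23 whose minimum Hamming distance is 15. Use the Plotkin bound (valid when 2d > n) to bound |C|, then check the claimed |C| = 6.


Plotkin bound M ≤ 4; given |C| = 6 > bound (violated).

Check applicability: 2d = 30, n = 23.
2d − n = 7 > 0, so Plotkin applies.
Compute d/(2d−n) = 15/7 ≈ 2.1429.
⌊d/(2d−n)⌋ = 2.
Plotkin bound: M ≤ 2·2 = 4.
Given |C| = 6, check: VIOLATED.
This |C| is above the Plotkin bound, so no binary code with n = 23, d = 15 and 6 codewords exists.


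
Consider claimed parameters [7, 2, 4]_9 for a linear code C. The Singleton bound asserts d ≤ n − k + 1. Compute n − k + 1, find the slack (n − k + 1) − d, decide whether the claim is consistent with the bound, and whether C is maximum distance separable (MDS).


Singleton RHS = n − k + 1 = 6, slack = 2, bound satisfied, not MDS.

Singleton bound: d ≤ n − k + 1.
Here n = 7, k = 2, so n − k + 1 = 6.
Given d = 4, check d ≤ 6: YES.
Slack = (n − k + 1) − d = 2.
The code is NOT MDS (slack = 2 > 0).
Description: the claimed parameters are [7, 2, 4]_9; such a code would be non-MDS.


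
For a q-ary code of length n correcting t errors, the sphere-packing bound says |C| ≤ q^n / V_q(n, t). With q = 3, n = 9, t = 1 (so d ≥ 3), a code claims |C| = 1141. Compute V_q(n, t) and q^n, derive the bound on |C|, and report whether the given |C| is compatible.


V_q(n, t) = 19, q^n = 19683, Hamming bound = 1035, |C| = 1141 > bound (violated).

Step 1: Compute V_q(n, t) = Σ_{j=0}^1 C(n, j) (q−1)^j.
  j = 0: C(9,0)·(2)^0 = 1·1 = 1.
  j = 1: C(9,1)·(2)^1 = 9·2 = 18.
  V_q(n, t) = 1 + 18 = 19.
Step 2: q^n = 3^9 = 19683.
Step 3: Hamming bound ⌊q^n / V_q(n,t)⌋ = ⌊19683/19⌋ = 1035.
Step 4: Compare |C| = 1141 to 1035: violated.
The claimed |C| lies above the Hamming bound, so no 3-ary code of length 9 with d ≥ 3 can have 1141 codewords.


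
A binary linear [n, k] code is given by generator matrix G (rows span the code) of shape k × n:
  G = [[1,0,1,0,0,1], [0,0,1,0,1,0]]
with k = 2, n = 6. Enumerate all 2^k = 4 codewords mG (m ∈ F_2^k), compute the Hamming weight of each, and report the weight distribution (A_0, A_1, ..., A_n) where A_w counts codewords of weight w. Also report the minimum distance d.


Weight distribution: A_0 = 1, A_2 = 1, A_3 = 2. Minimum distance d = 2.

Enumerate all 2^2 = 4 messages m ∈ F_2^2.
For each, compute codeword c = mG in F_2^6, then tally its weight.
  m = 00 → c = 000000, weight = 0.
  m = 10 → c = 101001, weight = 3.
  m = 01 → c = 001010, weight = 2.
  m = 11 → c = 100011, weight = 3.
Tally weights:
  weight 0: 1 codewords.
  weight 2: 1 codewords.
  weight 3: 2 codewords.
Minimum distance d = smallest w > 0 with A_w > 0 = 2.
Sanity: Σ A_w = 4 = 2^2 = 4 ✓.


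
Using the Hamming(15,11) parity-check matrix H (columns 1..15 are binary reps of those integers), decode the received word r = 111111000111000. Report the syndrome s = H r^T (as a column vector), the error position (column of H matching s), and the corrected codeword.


s = (1, 0, 1, 0)^T, error position = 10, corrected codeword c = 111111000011000

Compute s = H r^T mod 2 one row at a time:
  s_1 = 0 + 0 + 1 + 1 + 1 + 0 + 0 + 0 = 3 ≡ 1 (mod 2).
  s_2 = 1 + 1 + 1 + 0 + 1 + 0 + 0 + 0 = 4 ≡ 0 (mod 2).
  s_3 = 1 + 1 + 1 + 0 + 1 + 1 + 0 + 0 = 5 ≡ 1 (mod 2).
  s_4 = 1 + 1 + 1 + 0 + 0 + 1 + 0 + 0 = 4 ≡ 0 (mod 2).
s = (1, 0, 1, 0)^T — this equals column 10 of H (binary 1010), so error is at position 10.
Correct: flip bit 10 of r = 111111000111000 to get c = 111111000011000.


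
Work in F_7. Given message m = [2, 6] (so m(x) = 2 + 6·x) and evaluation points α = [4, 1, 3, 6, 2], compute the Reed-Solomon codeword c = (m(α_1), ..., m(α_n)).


c = [5, 1, 6, 3, 0]

Message polynomial: m(x) = 2 + 6·x (mod 7).
For each evaluation point α_i, compute m(α_i) mod 7:
  α_1 = 4: Horner steps 6 → 5, so m(4) = 5.
  α_2 = 1: Horner steps 6 → 1, so m(1) = 1.
  α_3 = 3: Horner steps 6 → 6, so m(3) = 6.
  α_4 = 6: Horner steps 6 → 3, so m(6) = 3.
  α_5 = 2: Horner steps 6 → 0, so m(2) = 0.
Codeword c = [5, 1, 6, 3, 0] ∈ F_7^5.


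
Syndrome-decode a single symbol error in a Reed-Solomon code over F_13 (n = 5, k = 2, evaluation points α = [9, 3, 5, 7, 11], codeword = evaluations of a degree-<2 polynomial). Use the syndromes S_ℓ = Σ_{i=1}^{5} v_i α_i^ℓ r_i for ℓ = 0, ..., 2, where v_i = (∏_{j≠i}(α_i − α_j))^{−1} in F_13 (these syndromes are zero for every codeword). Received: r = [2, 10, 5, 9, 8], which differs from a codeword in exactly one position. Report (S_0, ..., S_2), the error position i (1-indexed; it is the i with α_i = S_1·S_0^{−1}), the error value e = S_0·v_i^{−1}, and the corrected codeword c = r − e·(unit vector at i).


S = (10, 11, 3), error at position 3, error magnitude e = 2, c = [2, 10, 3, 9, 8].

Step 1: column multipliers v_i = (∏_{j≠i}(α_i − α_j))^{−1} mod 13.
  i = 1 (α = 9): (9−3)(9−5)(9−7)(9−11) = 6·4·2·(−2) = −96 ≡ 8, so v_1 = 8^{−1} = 5 (mod 13).
  i = 2 (α = 3): (3−9)(3−5)(3−7)(3−11) = (−6)·(−2)·(−4)·(−8) = 384 ≡ 7, so v_2 = 7^{−1} = 2 (mod 13).
  i = 3 (α = 5): (5−9)(5−3)(5−7)(5−11) = (−4)·2·(−2)·(−6) = −96 ≡ 8, so v_3 = 8^{−1} = 5 (mod 13).
  i = 4 (α = 7): (7−9)(7−3)(7−5)(7−11) = (−2)·4·2·(−4) = 64 ≡ 12, so v_4 = 12^{−1} = 12 (mod 13).
  i = 5 (α = 11): (11−9)(11−3)(11−5)(11−7) = 2·8·6·4 = 384 ≡ 7, so v_5 = 7^{−1} = 2 (mod 13).
  v = [5, 2, 5, 12, 2].
Step 2: syndromes of r = [2, 10, 5, 9, 8] (all sums mod 13).
  S_0 = Σ v_i r_i = 5·2 + 2·10 + 5·5 + 12·9 + 2·8 = 179 ≡ 10.
  S_1 = Σ v_i α_i r_i = 5·9·2 + 2·3·10 + 5·5·5 + 12·7·9 + 2·11·8 = 1207 ≡ 11.
  α_i^2 mod 13 = [3, 9, 12, 10, 4].
  S_2 = Σ v_i α_i^2 r_i = 5·3·2 + 2·9·10 + 5·12·5 + 12·10·9 + 2·4·8 = 1654 ≡ 3.
  S = (10, 11, 3) ≠ 0, so r is not a codeword (an error is present).
Step 3: locate the error. For a single error e at position i, S_ℓ = v_i·e·α_i^ℓ, so α_err = S_1/S_0.
  S_0^{−1} = 10^{−1} = 4 (mod 13), so α_err = 11·4 = 44 ≡ 5 = α_3. Error position i = 3.
  Consistency check: S_2/S_1 = 3·6 = 18 ≡ 5 = α_err ✓ (single-error assumption holds).
Step 4: error magnitude e = S_0/v_3 = S_0·∏_{j≠3}(α_3 − α_j) = 10·8 = 80 ≡ 2 (mod 13).
Step 5: correct position 3: c_3 = r_3 − e = 5 − 2 ≡ 3 (mod 13). Hence c = [2, 10, 3, 9, 8].
  Check: interpolating c through the α_i gives m(x) = 1 + 3·x (degree < 2) with m(α_i) = c_i for every i, so c is indeed a codeword.


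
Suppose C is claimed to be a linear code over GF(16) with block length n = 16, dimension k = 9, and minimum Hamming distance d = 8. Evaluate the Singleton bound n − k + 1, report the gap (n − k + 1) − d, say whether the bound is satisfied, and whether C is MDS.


Singleton RHS = n − k + 1 = 8, slack = 0, bound satisfied, MDS.

Singleton bound: d ≤ n − k + 1.
Here n = 16, k = 9, so n − k + 1 = 8.
Given d = 8, check d ≤ 8: YES.
Slack = (n − k + 1) − d = 0.
The code is MDS (slack = 0).
Description: the claimed parameters are [16, 9, 8]_16; such a code would be MDS (meets Singleton bound).


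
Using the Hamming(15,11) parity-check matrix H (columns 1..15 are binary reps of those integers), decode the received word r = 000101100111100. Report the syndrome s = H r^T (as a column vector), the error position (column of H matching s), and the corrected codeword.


s = (0, 1, 0, 1)^T, error position = 5, corrected codeword c = 000111100111100

Compute s = H r^T mod 2 one row at a time:
  s_1 = 0 + 0 + 1 + 1 + 1 + 1 + 0 + 0 = 4 ≡ 0 (mod 2).
  s_2 = 1 + 0 + 1 + 1 + 1 + 1 + 0 + 0 = 5 ≡ 1 (mod 2).
  s_3 = 0 + 0 + 1 + 1 + 1 + 1 + 0 + 0 = 4 ≡ 0 (mod 2).
  s_4 = 0 + 0 + 0 + 1 + 0 + 1 + 1 + 0 = 3 ≡ 1 (mod 2).
s = (0, 1, 0, 1)^T — this equals column 5 of H (binary 0101), so error is at position 5.
Correct: flip bit 5 of r = 000101100111100 to get c = 000111100111100.


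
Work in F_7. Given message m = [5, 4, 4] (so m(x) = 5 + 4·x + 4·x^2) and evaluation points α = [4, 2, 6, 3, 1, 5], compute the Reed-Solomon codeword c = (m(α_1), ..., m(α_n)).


c = [1, 1, 5, 4, 6, 6]

Message polynomial: m(x) = 5 + 4·x + 4·x^2 (mod 7).
For each evaluation point α_i, compute m(α_i) mod 7:
  α_1 = 4: Horner steps 4 → 6 → 1, so m(4) = 1.
  α_2 = 2: Horner steps 4 → 5 → 1, so m(2) = 1.
  α_3 = 6: Horner steps 4 → 0 → 5, so m(6) = 5.
  α_4 = 3: Horner steps 4 → 2 → 4, so m(3) = 4.
  α_5 = 1: Horner steps 4 → 1 → 6, so m(1) = 6.
  α_6 = 5: Horner steps 4 → 3 → 6, so m(5) = 6.
Codeword c = [1, 1, 5, 4, 6, 6] ∈ F_7^6.


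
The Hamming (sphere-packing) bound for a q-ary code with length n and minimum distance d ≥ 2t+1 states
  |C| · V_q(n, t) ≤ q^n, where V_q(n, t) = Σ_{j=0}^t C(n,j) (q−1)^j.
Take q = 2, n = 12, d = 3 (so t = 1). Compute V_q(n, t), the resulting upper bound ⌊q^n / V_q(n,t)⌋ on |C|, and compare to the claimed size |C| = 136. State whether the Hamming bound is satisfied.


V_q(n, t) = 13, q^n = 4096, Hamming bound = 315, |C| = 136 ≤ bound (satisfied).

Step 1: Compute V_q(n, t) = Σ_{j=0}^1 C(n, j) (q−1)^j.
  j = 0: C(12,0)·(1)^0 = 1·1 = 1.
  j = 1: C(12,1)·(1)^1 = 12·1 = 12.
  V_q(n, t) = 1 + 12 = 13.
Step 2: q^n = 2^12 = 4096.
Step 3: Hamming bound ⌊q^n / V_q(n,t)⌋ = ⌊4096/13⌋ = 315.
Step 4: Compare |C| = 136 to 315: satisfied.
The claimed |C| lies below the Hamming bound.


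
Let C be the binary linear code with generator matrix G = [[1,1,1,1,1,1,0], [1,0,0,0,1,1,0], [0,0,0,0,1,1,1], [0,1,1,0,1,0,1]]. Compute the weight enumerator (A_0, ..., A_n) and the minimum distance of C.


Weight distribution: A_0 = 1, A_2 = 2, A_3 = 6, A_4 = 3, A_5 = 2, A_6 = 2. Minimum distance d = 2.

Enumerate all 2^4 = 16 messages m ∈ F_2^4.
For each, compute codeword c = mG in F_2^7, then tally its weight.
  m = 0000 → c = 0000000, weight = 0.
  m = 1000 → c = 1111110, weight = 6.
  m = 0100 → c = 1000110, weight = 3.
  m = 1100 → c = 0111000, weight = 3.
  m = 0010 → c = 0000111, weight = 3.
  m = 1010 → c = 1111001, weight = 5.
  m = 0110 → c = 1000001, weight = 2.
  m = 1110 → c = 0111111, weight = 6.
  m = 0001 → c = 0110101, weight = 4.
  m = 1001 → c = 1001011, weight = 4.
  m = 0101 → c = 1110011, weight = 5.
  m = 1101 → c = 0001101, weight = 3.
  m = 0011 → c = 0110010, weight = 3.
  m = 1011 → c = 1001100, weight = 3.
  m = 0111 → c = 1110100, weight = 4.
  m = 1111 → c = 0001010, weight = 2.
Tally weights:
  weight 0: 1 codewords.
  weight 2: 2 codewords.
  weight 3: 6 codewords.
  weight 4: 3 codewords.
  weight 5: 2 codewords.
  weight 6: 2 codewords.
Minimum distance d = smallest w > 0 with A_w > 0 = 2.
Sanity: Σ A_w = 16 = 2^4 = 16 ✓.


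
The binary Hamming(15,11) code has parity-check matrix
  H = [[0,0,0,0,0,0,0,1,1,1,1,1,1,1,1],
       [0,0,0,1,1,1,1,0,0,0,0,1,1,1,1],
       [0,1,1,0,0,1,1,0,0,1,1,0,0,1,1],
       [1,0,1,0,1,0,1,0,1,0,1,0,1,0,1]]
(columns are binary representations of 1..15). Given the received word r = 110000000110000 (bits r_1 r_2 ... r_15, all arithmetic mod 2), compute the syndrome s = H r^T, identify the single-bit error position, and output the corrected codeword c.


s = (0, 0, 1, 0)^T, error position = 2, corrected codeword c = 100000000110000

Compute s = H r^T mod 2 one row at a time:
  s_1 = 0 + 0 + 1 + 1 + 0 + 0 + 0 + 0 = 2 ≡ 0 (mod 2).
  s_2 = 0 + 0 + 0 + 0 + 0 + 0 + 0 + 0 = 0 ≡ 0 (mod 2).
  s_3 = 1 + 0 + 0 + 0 + 1 + 1 + 0 + 0 = 3 ≡ 1 (mod 2).
  s_4 = 1 + 0 + 0 + 0 + 0 + 1 + 0 + 0 = 2 ≡ 0 (mod 2).
s = (0, 0, 1, 0)^T — this equals column 2 of H (binary 0010), so error is at position 2.
Correct: flip bit 2 of r = 110000000110000 to get c = 100000000110000.


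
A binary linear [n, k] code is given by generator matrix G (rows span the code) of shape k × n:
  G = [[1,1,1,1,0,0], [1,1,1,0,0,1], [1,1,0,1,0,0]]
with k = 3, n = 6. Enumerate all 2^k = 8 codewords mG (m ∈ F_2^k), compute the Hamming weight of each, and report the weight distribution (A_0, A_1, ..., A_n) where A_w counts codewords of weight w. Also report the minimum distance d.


Weight distribution: A_0 = 1, A_1 = 1, A_2 = 1, A_3 = 3, A_4 = 2. Minimum distance d = 1.

Enumerate all 2^3 = 8 messages m ∈ F_2^3.
For each, compute codeword c = mG in F_2^6, then tally its weight.
  m = 000 → c = 000000, weight = 0.
  m = 100 → c = 111100, weight = 4.
  m = 010 → c = 111001, weight = 4.
  m = 110 → c = 000101, weight = 2.
  m = 001 → c = 110100, weight = 3.
  m = 101 → c = 001000, weight = 1.
  m = 011 → c = 001101, weight = 3.
  m = 111 → c = 110001, weight = 3.
Tally weights:
  weight 0: 1 codewords.
  weight 1: 1 codewords.
  weight 2: 1 codewords.
  weight 3: 3 codewords.
  weight 4: 2 codewords.
Minimum distance d = smallest w > 0 with A_w > 0 = 1.
Sanity: Σ A_w = 8 = 2^3 = 8 ✓.


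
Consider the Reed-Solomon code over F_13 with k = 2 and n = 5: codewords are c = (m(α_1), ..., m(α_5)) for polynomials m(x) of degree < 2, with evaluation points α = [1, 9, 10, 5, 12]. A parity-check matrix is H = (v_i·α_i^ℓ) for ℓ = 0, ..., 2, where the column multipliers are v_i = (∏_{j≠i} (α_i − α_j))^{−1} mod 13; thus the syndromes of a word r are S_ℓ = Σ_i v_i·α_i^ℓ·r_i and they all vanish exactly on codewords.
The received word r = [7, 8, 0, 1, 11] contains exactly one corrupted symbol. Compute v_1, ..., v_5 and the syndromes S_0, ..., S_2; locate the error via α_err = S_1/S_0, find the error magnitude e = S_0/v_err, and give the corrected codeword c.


S = (2, 11, 2), error at position 5, error magnitude e = 1, c = [7, 8, 0, 1, 10].

Step 1: column multipliers v_i = (∏_{j≠i}(α_i − α_j))^{−1} mod 13.
  i = 1 (α = 1): (1−9)(1−10)(1−5)(1−12) = (−8)·(−9)·(−4)·(−11) = 3168 ≡ 9, so v_1 = 9^{−1} = 3 (mod 13).
  i = 2 (α = 9): (9−1)(9−10)(9−5)(9−12) = 8·(−1)·4·(−3) = 96 ≡ 5, so v_2 = 5^{−1} = 8 (mod 13).
  i = 3 (α = 10): (10−1)(10−9)(10−5)(10−12) = 9·1·5·(−2) = −90 ≡ 1, so v_3 = 1^{−1} = 1 (mod 13).
  i = 4 (α = 5): (5−1)(5−9)(5−10)(5−12) = 4·(−4)·(−5)·(−7) = −560 ≡ 12, so v_4 = 12^{−1} = 12 (mod 13).
  i = 5 (α = 12): (12−1)(12−9)(12−10)(12−5) = 11·3·2·7 = 462 ≡ 7, so v_5 = 7^{−1} = 2 (mod 13).
  v = [3, 8, 1, 12, 2].
Step 2: syndromes of r = [7, 8, 0, 1, 11] (all sums mod 13).
  S_0 = Σ v_i r_i = 3·7 + 8·8 + 1·0 + 12·1 + 2·11 = 119 ≡ 2.
  S_1 = Σ v_i α_i r_i = 3·1·7 + 8·9·8 + 1·10·0 + 12·5·1 + 2·12·11 = 921 ≡ 11.
  α_i^2 mod 13 = [1, 3, 9, 12, 1].
  S_2 = Σ v_i α_i^2 r_i = 3·1·7 + 8·3·8 + 1·9·0 + 12·12·1 + 2·1·11 = 379 ≡ 2.
  S = (2, 11, 2) ≠ 0, so r is not a codeword (an error is present).
Step 3: locate the error. For a single error e at position i, S_ℓ = v_i·e·α_i^ℓ, so α_err = S_1/S_0.
  S_0^{−1} = 2^{−1} = 7 (mod 13), so α_err = 11·7 = 77 ≡ 12 = α_5. Error position i = 5.
  Consistency check: S_2/S_1 = 2·6 = 12 ≡ 12 = α_err ✓ (single-error assumption holds).
Step 4: error magnitude e = S_0/v_5 = S_0·∏_{j≠5}(α_5 − α_j) = 2·7 = 14 ≡ 1 (mod 13).
Step 5: correct position 5: c_5 = r_5 − e = 11 − 1 ≡ 10 (mod 13). Hence c = [7, 8, 0, 1, 10].
  Check: interpolating c through the α_i gives m(x) = 2 + 5·x (degree < 2) with m(α_i) = c_i for every i, so c is indeed a codeword.


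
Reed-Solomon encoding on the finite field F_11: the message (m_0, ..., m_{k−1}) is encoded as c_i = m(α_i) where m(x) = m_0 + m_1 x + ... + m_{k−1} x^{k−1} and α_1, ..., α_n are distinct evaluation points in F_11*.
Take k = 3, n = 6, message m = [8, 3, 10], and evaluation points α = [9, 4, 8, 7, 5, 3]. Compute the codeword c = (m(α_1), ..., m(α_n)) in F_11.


c = [9, 4, 1, 2, 9, 8]

Message polynomial: m(x) = 8 + 3·x + 10·x^2 (mod 11).
For each evaluation point α_i, compute m(α_i) mod 11:
  α_1 = 9: Horner steps 10 → 5 → 9, so m(9) = 9.
  α_2 = 4: Horner steps 10 → 10 → 4, so m(4) = 4.
  α_3 = 8: Horner steps 10 → 6 → 1, so m(8) = 1.
  α_4 = 7: Horner steps 10 → 7 → 2, so m(7) = 2.
  α_5 = 5: Horner steps 10 → 9 → 9, so m(5) = 9.
  α_6 = 3: Horner steps 10 → 0 → 8, so m(3) = 8.
Codeword c = [9, 4, 1, 2, 9, 8] ∈ F_11^6.


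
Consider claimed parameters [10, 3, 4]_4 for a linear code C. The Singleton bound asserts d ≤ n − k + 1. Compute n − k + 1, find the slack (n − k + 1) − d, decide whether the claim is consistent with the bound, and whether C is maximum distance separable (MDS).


Singleton RHS = n − k + 1 = 8, slack = 4, bound satisfied, not MDS.

Singleton bound: d ≤ n − k + 1.
Here n = 10, k = 3, so n − k + 1 = 8.
Given d = 4, check d ≤ 8: YES.
Slack = (n − k + 1) − d = 4.
The code is NOT MDS (slack = 4 > 0).
Description: the claimed parameters are [10, 3, 4]_4; such a code would be non-MDS.


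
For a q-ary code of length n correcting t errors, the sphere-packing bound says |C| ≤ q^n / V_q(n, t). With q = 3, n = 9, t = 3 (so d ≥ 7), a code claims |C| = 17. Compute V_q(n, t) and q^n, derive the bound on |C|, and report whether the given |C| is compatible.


V_q(n, t) = 835, q^n = 19683, Hamming bound = 23, |C| = 17 ≤ bound (satisfied).

Step 1: Compute V_q(n, t) = Σ_{j=0}^3 C(n, j) (q−1)^j.
  j = 0: C(9,0)·(2)^0 = 1·1 = 1.
  j = 1: C(9,1)·(2)^1 = 9·2 = 18.
  j = 2: C(9,2)·(2)^2 = 36·4 = 144.
  j = 3: C(9,3)·(2)^3 = 84·8 = 672.
  V_q(n, t) = 1 + 18 + 144 + 672 = 835.
Step 2: q^n = 3^9 = 19683.
Step 3: Hamming bound ⌊q^n / V_q(n,t)⌋ = ⌊19683/835⌋ = 23.
Step 4: Compare |C| = 17 to 23: satisfied.
The claimed |C| lies below the Hamming bound.


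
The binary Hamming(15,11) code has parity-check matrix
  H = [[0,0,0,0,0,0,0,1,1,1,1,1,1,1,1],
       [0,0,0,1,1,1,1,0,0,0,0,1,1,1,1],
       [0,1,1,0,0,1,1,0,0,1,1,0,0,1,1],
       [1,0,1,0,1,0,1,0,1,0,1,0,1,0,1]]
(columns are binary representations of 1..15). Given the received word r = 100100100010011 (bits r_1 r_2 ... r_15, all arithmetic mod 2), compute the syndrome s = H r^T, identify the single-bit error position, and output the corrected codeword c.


s = (1, 0, 0, 0)^T, error position = 8, corrected codeword c = 100100110010011

Compute s = H r^T mod 2 one row at a time:
  s_1 = 0 + 0 + 0 + 1 + 0 + 0 + 1 + 1 = 3 ≡ 1 (mod 2).
  s_2 = 1 + 0 + 0 + 1 + 0 + 0 + 1 + 1 = 4 ≡ 0 (mod 2).
  s_3 = 0 + 0 + 0 + 1 + 0 + 1 + 1 + 1 = 4 ≡ 0 (mod 2).
  s_4 = 1 + 0 + 0 + 1 + 0 + 1 + 0 + 1 = 4 ≡ 0 (mod 2).
s = (1, 0, 0, 0)^T — this equals column 8 of H (binary 1000), so error is at position 8.
Correct: flip bit 8 of r = 100100100010011 to get c = 100100110010011.


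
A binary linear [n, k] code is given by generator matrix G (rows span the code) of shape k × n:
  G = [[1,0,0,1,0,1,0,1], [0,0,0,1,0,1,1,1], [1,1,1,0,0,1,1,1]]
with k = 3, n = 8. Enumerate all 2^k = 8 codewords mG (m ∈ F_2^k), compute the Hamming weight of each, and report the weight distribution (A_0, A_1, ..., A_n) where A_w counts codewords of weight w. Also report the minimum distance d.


Weight distribution: A_0 = 1, A_2 = 1, A_4 = 5, A_6 = 1. Minimum distance d = 2.

Enumerate all 2^3 = 8 messages m ∈ F_2^3.
For each, compute codeword c = mG in F_2^8, then tally its weight.
  m = 000 → c = 00000000, weight = 0.
  m = 100 → c = 10010101, weight = 4.
  m = 010 → c = 00010111, weight = 4.
  m = 110 → c = 10000010, weight = 2.
  m = 001 → c = 11100111, weight = 6.
  m = 101 → c = 01110010, weight = 4.
  m = 011 → c = 11110000, weight = 4.
  m = 111 → c = 01100101, weight = 4.
Tally weights:
  weight 0: 1 codewords.
  weight 2: 1 codewords.
  weight 4: 5 codewords.
  weight 6: 1 codewords.
Minimum distance d = smallest w > 0 with A_w > 0 = 2.
Sanity: Σ A_w = 8 = 2^3 = 8 ✓.


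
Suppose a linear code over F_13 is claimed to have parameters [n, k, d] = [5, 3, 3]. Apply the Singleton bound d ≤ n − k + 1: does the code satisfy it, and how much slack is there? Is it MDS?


Singleton RHS = n − k + 1 = 3, slack = 0, bound satisfied, MDS.

Singleton bound: d ≤ n − k + 1.
Here n = 5, k = 3, so n − k + 1 = 3.
Given d = 3, check d ≤ 3: YES.
Slack = (n − k + 1) − d = 0.
The code is MDS (slack = 0).
Description: the claimed parameters are [5, 3, 3]_13; such a code would be MDS (meets Singleton bound).


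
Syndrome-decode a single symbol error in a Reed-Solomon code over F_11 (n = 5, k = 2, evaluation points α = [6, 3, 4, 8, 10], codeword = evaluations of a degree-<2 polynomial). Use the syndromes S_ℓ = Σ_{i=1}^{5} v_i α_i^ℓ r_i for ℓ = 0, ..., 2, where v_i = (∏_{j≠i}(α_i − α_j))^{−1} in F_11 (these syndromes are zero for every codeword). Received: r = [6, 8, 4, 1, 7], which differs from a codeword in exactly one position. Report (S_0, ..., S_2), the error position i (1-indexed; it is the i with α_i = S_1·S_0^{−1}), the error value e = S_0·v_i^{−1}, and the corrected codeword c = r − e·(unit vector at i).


S = (10, 7, 6), error at position 3, error magnitude e = 4, c = [6, 8, 0, 1, 7].

Step 1: column multipliers v_i = (∏_{j≠i}(α_i − α_j))^{−1} mod 11.
  i = 1 (α = 6): (6−3)(6−4)(6−8)(6−10) = 3·2·(−2)·(−4) = 48 ≡ 4, so v_1 = 4^{−1} = 3 (mod 11).
  i = 2 (α = 3): (3−6)(3−4)(3−8)(3−10) = (−3)·(−1)·(−5)·(−7) = 105 ≡ 6, so v_2 = 6^{−1} = 2 (mod 11).
  i = 3 (α = 4): (4−6)(4−3)(4−8)(4−10) = (−2)·1·(−4)·(−6) = −48 ≡ 7, so v_3 = 7^{−1} = 8 (mod 11).
  i = 4 (α = 8): (8−6)(8−3)(8−4)(8−10) = 2·5·4·(−2) = −80 ≡ 8, so v_4 = 8^{−1} = 7 (mod 11).
  i = 5 (α = 10): (10−6)(10−3)(10−4)(10−8) = 4·7·6·2 = 336 ≡ 6, so v_5 = 6^{−1} = 2 (mod 11).
  v = [3, 2, 8, 7, 2].
Step 2: syndromes of r = [6, 8, 4, 1, 7] (all sums mod 11).
  S_0 = Σ v_i r_i = 3·6 + 2·8 + 8·4 + 7·1 + 2·7 = 87 ≡ 10.
  S_1 = Σ v_i α_i r_i = 3·6·6 + 2·3·8 + 8·4·4 + 7·8·1 + 2·10·7 = 480 ≡ 7.
  α_i^2 mod 11 = [3, 9, 5, 9, 1].
  S_2 = Σ v_i α_i^2 r_i = 3·3·6 + 2·9·8 + 8·5·4 + 7·9·1 + 2·1·7 = 435 ≡ 6.
  S = (10, 7, 6) ≠ 0, so r is not a codeword (an error is present).
Step 3: locate the error. For a single error e at position i, S_ℓ = v_i·e·α_i^ℓ, so α_err = S_1/S_0.
  S_0^{−1} = 10^{−1} = 10 (mod 11), so α_err = 7·10 = 70 ≡ 4 = α_3. Error position i = 3.
  Consistency check: S_2/S_1 = 6·8 = 48 ≡ 4 = α_err ✓ (single-error assumption holds).
Step 4: error magnitude e = S_0/v_3 = S_0·∏_{j≠3}(α_3 − α_j) = 10·7 = 70 ≡ 4 (mod 11).
Step 5: correct position 3: c_3 = r_3 − e = 4 − 4 ≡ 0 (mod 11). Hence c = [6, 8, 0, 1, 7].
  Check: interpolating c through the α_i gives m(x) = 10 + 3·x (degree < 2) with m(α_i) = c_i for every i, so c is indeed a codeword.


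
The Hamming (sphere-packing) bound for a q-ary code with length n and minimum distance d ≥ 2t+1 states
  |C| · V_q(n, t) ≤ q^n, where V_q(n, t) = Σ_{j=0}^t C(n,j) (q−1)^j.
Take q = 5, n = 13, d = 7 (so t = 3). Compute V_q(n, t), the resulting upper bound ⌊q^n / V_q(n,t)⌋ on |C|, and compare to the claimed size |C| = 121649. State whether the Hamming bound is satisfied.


V_q(n, t) = 19605, q^n = 1220703125, Hamming bound = 62264, |C| = 121649 > bound (violated).

Step 1: Compute V_q(n, t) = Σ_{j=0}^3 C(n, j) (q−1)^j.
  j = 0: C(13,0)·(4)^0 = 1·1 = 1.
  j = 1: C(13,1)·(4)^1 = 13·4 = 52.
  j = 2: C(13,2)·(4)^2 = 78·16 = 1248.
  j = 3: C(13,3)·(4)^3 = 286·64 = 18304.
  V_q(n, t) = 1 + 52 + 1248 + 18304 = 19605.
Step 2: q^n = 5^13 = 1220703125.
Step 3: Hamming bound ⌊q^n / V_q(n,t)⌋ = ⌊1220703125/19605⌋ = 62264.
Step 4: Compare |C| = 121649 to 62264: violated.
The claimed |C| lies above the Hamming bound, so no 5-ary code of length 13 with d ≥ 7 can have 121649 codewords.


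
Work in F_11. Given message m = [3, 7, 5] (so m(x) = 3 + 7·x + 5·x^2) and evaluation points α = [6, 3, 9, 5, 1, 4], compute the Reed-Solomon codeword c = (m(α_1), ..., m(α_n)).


c = [5, 3, 9, 9, 4, 1]

Message polynomial: m(x) = 3 + 7·x + 5·x^2 (mod 11).
For each evaluation point α_i, compute m(α_i) mod 11:
  α_1 = 6: Horner steps 5 → 4 → 5, so m(6) = 5.
  α_2 = 3: Horner steps 5 → 0 → 3, so m(3) = 3.
  α_3 = 9: Horner steps 5 → 8 → 9, so m(9) = 9.
  α_4 = 5: Horner steps 5 → 10 → 9, so m(5) = 9.
  α_5 = 1: Horner steps 5 → 1 → 4, so m(1) = 4.
  α_6 = 4: Horner steps 5 → 5 → 1, so m(4) = 1.
Codeword c = [5, 3, 9, 9, 4, 1] ∈ F_11^6.


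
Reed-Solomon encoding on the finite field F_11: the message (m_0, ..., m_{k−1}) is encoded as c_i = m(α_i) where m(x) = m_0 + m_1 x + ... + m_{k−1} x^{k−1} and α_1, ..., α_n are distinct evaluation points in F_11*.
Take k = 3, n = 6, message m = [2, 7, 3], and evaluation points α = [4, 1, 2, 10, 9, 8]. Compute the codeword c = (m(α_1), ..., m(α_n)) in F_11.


c = [1, 1, 6, 9, 0, 8]

Message polynomial: m(x) = 2 + 7·x + 3·x^2 (mod 11).
For each evaluation point α_i, compute m(α_i) mod 11:
  α_1 = 4: Horner steps 3 → 8 → 1, so m(4) = 1.
  α_2 = 1: Horner steps 3 → 10 → 1, so m(1) = 1.
  α_3 = 2: Horner steps 3 → 2 → 6, so m(2) = 6.
  α_4 = 10: Horner steps 3 → 4 → 9, so m(10) = 9.
  α_5 = 9: Horner steps 3 → 1 → 0, so m(9) = 0.
  α_6 = 8: Horner steps 3 → 9 → 8, so m(8) = 8.
Codeword c = [1, 1, 6, 9, 0, 8] ∈ F_11^6.


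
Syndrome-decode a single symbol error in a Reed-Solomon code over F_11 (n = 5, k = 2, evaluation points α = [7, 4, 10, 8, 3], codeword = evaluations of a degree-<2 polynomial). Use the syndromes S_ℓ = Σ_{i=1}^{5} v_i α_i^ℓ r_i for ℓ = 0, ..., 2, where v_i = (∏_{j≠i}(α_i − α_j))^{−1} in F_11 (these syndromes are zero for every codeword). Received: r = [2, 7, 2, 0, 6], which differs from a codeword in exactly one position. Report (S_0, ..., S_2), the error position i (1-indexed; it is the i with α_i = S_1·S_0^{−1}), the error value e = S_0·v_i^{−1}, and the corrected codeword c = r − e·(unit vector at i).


S = (1, 7, 5), error at position 1, error magnitude e = 3, c = [10, 7, 2, 0, 6].

Step 1: column multipliers v_i = (∏_{j≠i}(α_i − α_j))^{−1} mod 11.
  i = 1 (α = 7): (7−4)(7−10)(7−8)(7−3) = 3·(−3)·(−1)·4 = 36 ≡ 3, so v_1 = 3^{−1} = 4 (mod 11).
  i = 2 (α = 4): (4−7)(4−10)(4−8)(4−3) = (−3)·(−6)·(−4)·1 = −72 ≡ 5, so v_2 = 5^{−1} = 9 (mod 11).
  i = 3 (α = 10): (10−7)(10−4)(10−8)(10−3) = 3·6·2·7 = 252 ≡ 10, so v_3 = 10^{−1} = 10 (mod 11).
  i = 4 (α = 8): (8−7)(8−4)(8−10)(8−3) = 1·4·(−2)·5 = −40 ≡ 4, so v_4 = 4^{−1} = 3 (mod 11).
  i = 5 (α = 3): (3−7)(3−4)(3−10)(3−8) = (−4)·(−1)·(−7)·(−5) = 140 ≡ 8, so v_5 = 8^{−1} = 7 (mod 11).
  v = [4, 9, 10, 3, 7].
Step 2: syndromes of r = [2, 7, 2, 0, 6] (all sums mod 11).
  S_0 = Σ v_i r_i = 4·2 + 9·7 + 10·2 + 3·0 + 7·6 = 133 ≡ 1.
  S_1 = Σ v_i α_i r_i = 4·7·2 + 9·4·7 + 10·10·2 + 3·8·0 + 7·3·6 = 634 ≡ 7.
  α_i^2 mod 11 = [5, 5, 1, 9, 9].
  S_2 = Σ v_i α_i^2 r_i = 4·5·2 + 9·5·7 + 10·1·2 + 3·9·0 + 7·9·6 = 753 ≡ 5.
  S = (1, 7, 5) ≠ 0, so r is not a codeword (an error is present).
Step 3: locate the error. For a single error e at position i, S_ℓ = v_i·e·α_i^ℓ, so α_err = S_1/S_0.
  S_0^{−1} = 1^{−1} = 1 (mod 11), so α_err = 7·1 = 7 ≡ 7 = α_1. Error position i = 1.
  Consistency check: S_2/S_1 = 5·8 = 40 ≡ 7 = α_err ✓ (single-error assumption holds).
Step 4: error magnitude e = S_0/v_1 = S_0·∏_{j≠1}(α_1 − α_j) = 1·3 = 3 ≡ 3 (mod 11).
Step 5: correct position 1: c_1 = r_1 − e = 2 − 3 ≡ 10 (mod 11). Hence c = [10, 7, 2, 0, 6].
  Check: interpolating c through the α_i gives m(x) = 3 + 1·x (degree < 2) with m(α_i) = c_i for every i, so c is indeed a codeword.


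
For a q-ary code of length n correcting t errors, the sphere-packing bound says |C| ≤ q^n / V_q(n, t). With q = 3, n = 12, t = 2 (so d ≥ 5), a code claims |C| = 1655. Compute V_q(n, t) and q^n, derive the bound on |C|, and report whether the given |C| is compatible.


V_q(n, t) = 289, q^n = 531441, Hamming bound = 1838, |C| = 1655 ≤ bound (satisfied).

Step 1: Compute V_q(n, t) = Σ_{j=0}^2 C(n, j) (q−1)^j.
  j = 0: C(12,0)·(2)^0 = 1·1 = 1.
  j = 1: C(12,1)·(2)^1 = 12·2 = 24.
  j = 2: C(12,2)·(2)^2 = 66·4 = 264.
  V_q(n, t) = 1 + 24 + 264 = 289.
Step 2: q^n = 3^12 = 531441.
Step 3: Hamming bound ⌊q^n / V_q(n,t)⌋ = ⌊531441/289⌋ = 1838.
Step 4: Compare |C| = 1655 to 1838: satisfied.
The claimed |C| lies below the Hamming bound.


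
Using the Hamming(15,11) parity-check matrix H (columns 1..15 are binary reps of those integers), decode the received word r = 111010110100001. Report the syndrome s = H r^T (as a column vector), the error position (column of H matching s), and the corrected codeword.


s = (1, 1, 1, 1)^T, error position = 15, corrected codeword c = 111010110100000

Compute s = H r^T mod 2 one row at a time:
  s_1 = 1 + 0 + 1 + 0 + 0 + 0 + 0 + 1 = 3 ≡ 1 (mod 2).
  s_2 = 0 + 1 + 0 + 1 + 0 + 0 + 0 + 1 = 3 ≡ 1 (mod 2).
  s_3 = 1 + 1 + 0 + 1 + 1 + 0 + 0 + 1 = 5 ≡ 1 (mod 2).
  s_4 = 1 + 1 + 1 + 1 + 0 + 0 + 0 + 1 = 5 ≡ 1 (mod 2).
s = (1, 1, 1, 1)^T — this equals column 15 of H (binary 1111), so error is at position 15.
Correct: flip bit 15 of r = 111010110100001 to get c = 111010110100000.


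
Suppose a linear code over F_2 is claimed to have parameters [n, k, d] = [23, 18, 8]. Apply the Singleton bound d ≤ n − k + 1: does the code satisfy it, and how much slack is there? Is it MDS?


Singleton RHS = n − k + 1 = 6, slack = -2, bound violated (no such code; not MDS).

Singleton bound: d ≤ n − k + 1.
Here n = 23, k = 18, so n − k + 1 = 6.
Given d = 8, check d ≤ 6: NO.
Slack = (n − k + 1) − d = -2.
The slack is negative: d = 8 exceeds n − k + 1 = 6 by 2, so the Singleton bound is violated and no linear [23, 18, 8]_2 code can exist. In particular it is not MDS (MDS requires d = n − k + 1 exactly).
Description: the claimed parameters are [23, 18, 8]_2; such a code would be impossible (violates the Singleton bound).


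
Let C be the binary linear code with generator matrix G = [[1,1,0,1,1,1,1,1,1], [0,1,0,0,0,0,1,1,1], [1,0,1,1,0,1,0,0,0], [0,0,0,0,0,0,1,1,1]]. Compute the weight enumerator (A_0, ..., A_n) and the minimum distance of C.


Weight distribution: A_0 = 1, A_1 = 1, A_2 = 1, A_3 = 2, A_4 = 3, A_5 = 3, A_6 = 1, A_7 = 2, A_8 = 2. Minimum distance d = 1.

Enumerate all 2^4 = 16 messages m ∈ F_2^4.
For each, compute codeword c = mG in F_2^9, then tally its weight.
  m = 0000 → c = 000000000, weight = 0.
  m = 1000 → c = 110111111, weight = 8.
  m = 0100 → c = 010000111, weight = 4.
  m = 1100 → c = 100111000, weight = 4.
  m = 0010 → c = 101101000, weight = 4.
  m = 1010 → c = 011010111, weight = 6.
  m = 0110 → c = 111101111, weight = 8.
  m = 1110 → c = 001010000, weight = 2.
  m = 0001 → c = 000000111, weight = 3.
  m = 1001 → c = 110111000, weight = 5.
  m = 0101 → c = 010000000, weight = 1.
  m = 1101 → c = 100111111, weight = 7.
  m = 0011 → c = 101101111, weight = 7.
  m = 1011 → c = 011010000, weight = 3.
  m = 0111 → c = 111101000, weight = 5.
  m = 1111 → c = 001010111, weight = 5.
Tally weights:
  weight 0: 1 codewords.
  weight 1: 1 codewords.
  weight 2: 1 codewords.
  weight 3: 2 codewords.
  weight 4: 3 codewords.
  weight 5: 3 codewords.
  weight 6: 1 codewords.
  weight 7: 2 codewords.
  weight 8: 2 codewords.
Minimum distance d = smallest w > 0 with A_w > 0 = 1.
Sanity: Σ A_w = 16 = 2^4 = 16 ✓.


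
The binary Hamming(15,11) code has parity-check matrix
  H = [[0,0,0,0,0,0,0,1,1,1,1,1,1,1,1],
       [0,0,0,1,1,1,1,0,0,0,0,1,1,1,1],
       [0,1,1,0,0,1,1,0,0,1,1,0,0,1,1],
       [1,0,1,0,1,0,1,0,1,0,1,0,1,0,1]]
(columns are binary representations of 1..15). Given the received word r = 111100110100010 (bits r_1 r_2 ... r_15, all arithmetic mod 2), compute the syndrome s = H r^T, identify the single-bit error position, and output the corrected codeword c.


s = (1, 1, 1, 1)^T, error position = 15, corrected codeword c = 111100110100011

Compute s = H r^T mod 2 one row at a time:
  s_1 = 1 + 0 + 1 + 0 + 0 + 0 + 1 + 0 = 3 ≡ 1 (mod 2).
  s_2 = 1 + 0 + 0 + 1 + 0 + 0 + 1 + 0 = 3 ≡ 1 (mod 2).
  s_3 = 1 + 1 + 0 + 1 + 1 + 0 + 1 + 0 = 5 ≡ 1 (mod 2).
  s_4 = 1 + 1 + 0 + 1 + 0 + 0 + 0 + 0 = 3 ≡ 1 (mod 2).
s = (1, 1, 1, 1)^T — this equals column 15 of H (binary 1111), so error is at position 15.
Correct: flip bit 15 of r = 111100110100010 to get c = 111100110100011.


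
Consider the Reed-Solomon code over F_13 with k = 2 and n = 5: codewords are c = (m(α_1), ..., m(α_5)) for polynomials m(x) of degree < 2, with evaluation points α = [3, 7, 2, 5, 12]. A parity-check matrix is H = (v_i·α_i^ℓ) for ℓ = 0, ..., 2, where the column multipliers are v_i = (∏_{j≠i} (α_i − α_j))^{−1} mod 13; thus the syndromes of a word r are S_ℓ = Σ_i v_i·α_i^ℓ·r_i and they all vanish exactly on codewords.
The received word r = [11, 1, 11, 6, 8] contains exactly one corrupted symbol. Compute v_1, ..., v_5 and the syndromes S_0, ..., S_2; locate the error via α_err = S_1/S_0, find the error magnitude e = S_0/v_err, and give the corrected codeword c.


S = (8, 3, 6), error at position 3, error magnitude e = 4, c = [11, 1, 7, 6, 8].

Step 1: column multipliers v_i = (∏_{j≠i}(α_i − α_j))^{−1} mod 13.
  i = 1 (α = 3): (3−7)(3−2)(3−5)(3−12) = (−4)·1·(−2)·(−9) = −72 ≡ 6, so v_1 = 6^{−1} = 11 (mod 13).
  i = 2 (α = 7): (7−3)(7−2)(7−5)(7−12) = 4·5·2·(−5) = −200 ≡ 8, so v_2 = 8^{−1} = 5 (mod 13).
  i = 3 (α = 2): (2−3)(2−7)(2−5)(2−12) = (−1)·(−5)·(−3)·(−10) = 150 ≡ 7, so v_3 = 7^{−1} = 2 (mod 13).
  i = 4 (α = 5): (5−3)(5−7)(5−2)(5−12) = 2·(−2)·3·(−7) = 84 ≡ 6, so v_4 = 6^{−1} = 11 (mod 13).
  i = 5 (α = 12): (12−3)(12−7)(12−2)(12−5) = 9·5·10·7 = 3150 ≡ 4, so v_5 = 4^{−1} = 10 (mod 13).
  v = [11, 5, 2, 11, 10].
Step 2: syndromes of r = [11, 1, 11, 6, 8] (all sums mod 13).
  S_0 = Σ v_i r_i = 11·11 + 5·1 + 2·11 + 11·6 + 10·8 = 294 ≡ 8.
  S_1 = Σ v_i α_i r_i = 11·3·11 + 5·7·1 + 2·2·11 + 11·5·6 + 10·12·8 = 1732 ≡ 3.
  α_i^2 mod 13 = [9, 10, 4, 12, 1].
  S_2 = Σ v_i α_i^2 r_i = 11·9·11 + 5·10·1 + 2·4·11 + 11·12·6 + 10·1·8 = 2099 ≡ 6.
  S = (8, 3, 6) ≠ 0, so r is not a codeword (an error is present).
Step 3: locate the error. For a single error e at position i, S_ℓ = v_i·e·α_i^ℓ, so α_err = S_1/S_0.
  S_0^{−1} = 8^{−1} = 5 (mod 13), so α_err = 3·5 = 15 ≡ 2 = α_3. Error position i = 3.
  Consistency check: S_2/S_1 = 6·9 = 54 ≡ 2 = α_err ✓ (single-error assumption holds).
Step 4: error magnitude e = S_0/v_3 = S_0·∏_{j≠3}(α_3 − α_j) = 8·7 = 56 ≡ 4 (mod 13).
Step 5: correct position 3: c_3 = r_3 − e = 11 − 4 ≡ 7 (mod 13). Hence c = [11, 1, 7, 6, 8].
  Check: interpolating c through the α_i gives m(x) = 12 + 4·x (degree < 2) with m(α_i) = c_i for every i, so c is indeed a codeword.


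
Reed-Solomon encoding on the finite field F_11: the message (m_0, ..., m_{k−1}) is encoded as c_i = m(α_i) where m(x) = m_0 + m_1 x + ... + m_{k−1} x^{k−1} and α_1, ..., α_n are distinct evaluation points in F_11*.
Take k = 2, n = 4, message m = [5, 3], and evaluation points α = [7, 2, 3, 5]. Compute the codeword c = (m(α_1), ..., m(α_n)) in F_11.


c = [4, 0, 3, 9]

Message polynomial: m(x) = 5 + 3·x (mod 11).
For each evaluation point α_i, compute m(α_i) mod 11:
  α_1 = 7: Horner steps 3 → 4, so m(7) = 4.
  α_2 = 2: Horner steps 3 → 0, so m(2) = 0.
  α_3 = 3: Horner steps 3 → 3, so m(3) = 3.
  α_4 = 5: Horner steps 3 → 9, so m(5) = 9.
Codeword c = [4, 0, 3, 9] ∈ F_11^4.


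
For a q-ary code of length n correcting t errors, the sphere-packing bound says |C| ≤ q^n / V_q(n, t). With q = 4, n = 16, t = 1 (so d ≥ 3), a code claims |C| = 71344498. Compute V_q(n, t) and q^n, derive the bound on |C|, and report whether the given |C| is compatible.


V_q(n, t) = 49, q^n = 4294967296, Hamming bound = 87652393, |C| = 71344498 ≤ bound (satisfied).

Step 1: Compute V_q(n, t) = Σ_{j=0}^1 C(n, j) (q−1)^j.
  j = 0: C(16,0)·(3)^0 = 1·1 = 1.
  j = 1: C(16,1)·(3)^1 = 16·3 = 48.
  V_q(n, t) = 1 + 48 = 49.
Step 2: q^n = 4^16 = 4294967296.
Step 3: Hamming bound ⌊q^n / V_q(n,t)⌋ = ⌊4294967296/49⌋ = 87652393.
Step 4: Compare |C| = 71344498 to 87652393: satisfied.
The claimed |C| lies below the Hamming bound.


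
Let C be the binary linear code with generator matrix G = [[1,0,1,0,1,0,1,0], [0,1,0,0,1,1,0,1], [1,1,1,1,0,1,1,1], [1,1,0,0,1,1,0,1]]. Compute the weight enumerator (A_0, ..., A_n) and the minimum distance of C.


Weight distribution: A_0 = 1, A_1 = 2, A_2 = 1, A_3 = 1, A_4 = 3, A_5 = 4, A_6 = 3, A_7 = 1. Minimum distance d = 1.

Enumerate all 2^4 = 16 messages m ∈ F_2^4.
For each, compute codeword c = mG in F_2^8, then tally its weight.
  m = 0000 → c = 00000000, weight = 0.
  m = 1000 → c = 10101010, weight = 4.
  m = 0100 → c = 01001101, weight = 4.
  m = 1100 → c = 11100111, weight = 6.
  m = 0010 → c = 11110111, weight = 7.
  m = 1010 → c = 01011101, weight = 5.
  m = 0110 → c = 10111010, weight = 5.
  m = 1110 → c = 00010000, weight = 1.
  m = 0001 → c = 11001101, weight = 5.
  m = 1001 → c = 01100111, weight = 5.
  m = 0101 → c = 10000000, weight = 1.
  m = 1101 → c = 00101010, weight = 3.
  m = 0011 → c = 00111010, weight = 4.
  m = 1011 → c = 10010000, weight = 2.
  m = 0111 → c = 01110111, weight = 6.
  m = 1111 → c = 11011101, weight = 6.
Tally weights:
  weight 0: 1 codewords.
  weight 1: 2 codewords.
  weight 2: 1 codewords.
  weight 3: 1 codewords.
  weight 4: 3 codewords.
  weight 5: 4 codewords.
  weight 6: 3 codewords.
  weight 7: 1 codewords.
Minimum distance d = smallest w > 0 with A_w > 0 = 1.
Sanity: Σ A_w = 16 = 2^4 = 16 ✓.


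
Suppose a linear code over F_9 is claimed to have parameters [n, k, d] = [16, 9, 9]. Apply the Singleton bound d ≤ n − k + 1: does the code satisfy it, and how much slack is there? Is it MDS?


Singleton RHS = n − k + 1 = 8, slack = -1, bound violated (no such code; not MDS).

Singleton bound: d ≤ n − k + 1.
Here n = 16, k = 9, so n − k + 1 = 8.
Given d = 9, check d ≤ 8: NO.
Slack = (n − k + 1) − d = -1.
The slack is negative: d = 9 exceeds n − k + 1 = 8 by 1, so the Singleton bound is violated and no linear [16, 9, 9]_9 code can exist. In particular it is not MDS (MDS requires d = n − k + 1 exactly).
Description: the claimed parameters are [16, 9, 9]_9; such a code would be impossible (violates the Singleton bound).


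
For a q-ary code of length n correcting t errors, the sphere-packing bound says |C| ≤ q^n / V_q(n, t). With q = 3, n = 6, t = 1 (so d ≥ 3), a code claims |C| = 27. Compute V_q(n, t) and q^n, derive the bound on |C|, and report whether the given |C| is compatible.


V_q(n, t) = 13, q^n = 729, Hamming bound = 56, |C| = 27 ≤ bound (satisfied).

Step 1: Compute V_q(n, t) = Σ_{j=0}^1 C(n, j) (q−1)^j.
  j = 0: C(6,0)·(2)^0 = 1·1 = 1.
  j = 1: C(6,1)·(2)^1 = 6·2 = 12.
  V_q(n, t) = 1 + 12 = 13.
Step 2: q^n = 3^6 = 729.
Step 3: Hamming bound ⌊q^n / V_q(n,t)⌋ = ⌊729/13⌋ = 56.
Step 4: Compare |C| = 27 to 56: satisfied.
The claimed |C| lies below the Hamming bound.


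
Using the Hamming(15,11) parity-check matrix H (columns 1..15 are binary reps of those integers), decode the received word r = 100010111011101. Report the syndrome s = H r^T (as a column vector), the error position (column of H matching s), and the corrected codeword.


s = (0, 1, 1, 1)^T, error position = 7, corrected codeword c = 100010011011101

Compute s = H r^T mod 2 one row at a time:
  s_1 = 1 + 1 + 0 + 1 + 1 + 1 + 0 + 1 = 6 ≡ 0 (mod 2).
  s_2 = 0 + 1 + 0 + 1 + 1 + 1 + 0 + 1 = 5 ≡ 1 (mod 2).
  s_3 = 0 + 0 + 0 + 1 + 0 + 1 + 0 + 1 = 3 ≡ 1 (mod 2).
  s_4 = 1 + 0 + 1 + 1 + 1 + 1 + 1 + 1 = 7 ≡ 1 (mod 2).
s = (0, 1, 1, 1)^T — this equals column 7 of H (binary 0111), so error is at position 7.
Correct: flip bit 7 of r = 100010111011101 to get c = 100010011011101.


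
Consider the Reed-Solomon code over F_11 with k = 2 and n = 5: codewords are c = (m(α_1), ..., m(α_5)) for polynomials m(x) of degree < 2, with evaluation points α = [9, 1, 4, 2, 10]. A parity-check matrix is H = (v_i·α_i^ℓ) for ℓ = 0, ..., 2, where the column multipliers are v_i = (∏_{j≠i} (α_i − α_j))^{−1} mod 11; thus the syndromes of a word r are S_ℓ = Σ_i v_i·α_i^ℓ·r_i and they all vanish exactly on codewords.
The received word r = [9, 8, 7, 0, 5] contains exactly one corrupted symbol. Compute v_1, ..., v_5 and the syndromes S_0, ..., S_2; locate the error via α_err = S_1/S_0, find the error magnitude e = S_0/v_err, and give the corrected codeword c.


S = (2, 4, 8), error at position 4, error magnitude e = 7, c = [9, 8, 7, 4, 5].

Step 1: column multipliers v_i = (∏_{j≠i}(α_i − α_j))^{−1} mod 11.
  i = 1 (α = 9): (9−1)(9−4)(9−2)(9−10) = 8·5·7·(−1) = −280 ≡ 6, so v_1 = 6^{−1} = 2 (mod 11).
  i = 2 (α = 1): (1−9)(1−4)(1−2)(1−10) = (−8)·(−3)·(−1)·(−9) = 216 ≡ 7, so v_2 = 7^{−1} = 8 (mod 11).
  i = 3 (α = 4): (4−9)(4−1)(4−2)(4−10) = (−5)·3·2·(−6) = 180 ≡ 4, so v_3 = 4^{−1} = 3 (mod 11).
  i = 4 (α = 2): (2−9)(2−1)(2−4)(2−10) = (−7)·1·(−2)·(−8) = −112 ≡ 9, so v_4 = 9^{−1} = 5 (mod 11).
  i = 5 (α = 10): (10−9)(10−1)(10−4)(10−2) = 1·9·6·8 = 432 ≡ 3, so v_5 = 3^{−1} = 4 (mod 11).
  v = [2, 8, 3, 5, 4].
Step 2: syndromes of r = [9, 8, 7, 0, 5] (all sums mod 11).
  S_0 = Σ v_i r_i = 2·9 + 8·8 + 3·7 + 5·0 + 4·5 = 123 ≡ 2.
  S_1 = Σ v_i α_i r_i = 2·9·9 + 8·1·8 + 3·4·7 + 5·2·0 + 4·10·5 = 510 ≡ 4.
  α_i^2 mod 11 = [4, 1, 5, 4, 1].
  S_2 = Σ v_i α_i^2 r_i = 2·4·9 + 8·1·8 + 3·5·7 + 5·4·0 + 4·1·5 = 261 ≡ 8.
  S = (2, 4, 8) ≠ 0, so r is not a codeword (an error is present).
Step 3: locate the error. For a single error e at position i, S_ℓ = v_i·e·α_i^ℓ, so α_err = S_1/S_0.
  S_0^{−1} = 2^{−1} = 6 (mod 11), so α_err = 4·6 = 24 ≡ 2 = α_4. Error position i = 4.
  Consistency check: S_2/S_1 = 8·3 = 24 ≡ 2 = α_err ✓ (single-error assumption holds).
Step 4: error magnitude e = S_0/v_4 = S_0·∏_{j≠4}(α_4 − α_j) = 2·9 = 18 ≡ 7 (mod 11).
Step 5: correct position 4: c_4 = r_4 − e = 0 − 7 ≡ 4 (mod 11). Hence c = [9, 8, 7, 4, 5].
  Check: interpolating c through the α_i gives m(x) = 1 + 7·x (degree < 2) with m(α_i) = c_i for every i, so c is indeed a codeword.
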